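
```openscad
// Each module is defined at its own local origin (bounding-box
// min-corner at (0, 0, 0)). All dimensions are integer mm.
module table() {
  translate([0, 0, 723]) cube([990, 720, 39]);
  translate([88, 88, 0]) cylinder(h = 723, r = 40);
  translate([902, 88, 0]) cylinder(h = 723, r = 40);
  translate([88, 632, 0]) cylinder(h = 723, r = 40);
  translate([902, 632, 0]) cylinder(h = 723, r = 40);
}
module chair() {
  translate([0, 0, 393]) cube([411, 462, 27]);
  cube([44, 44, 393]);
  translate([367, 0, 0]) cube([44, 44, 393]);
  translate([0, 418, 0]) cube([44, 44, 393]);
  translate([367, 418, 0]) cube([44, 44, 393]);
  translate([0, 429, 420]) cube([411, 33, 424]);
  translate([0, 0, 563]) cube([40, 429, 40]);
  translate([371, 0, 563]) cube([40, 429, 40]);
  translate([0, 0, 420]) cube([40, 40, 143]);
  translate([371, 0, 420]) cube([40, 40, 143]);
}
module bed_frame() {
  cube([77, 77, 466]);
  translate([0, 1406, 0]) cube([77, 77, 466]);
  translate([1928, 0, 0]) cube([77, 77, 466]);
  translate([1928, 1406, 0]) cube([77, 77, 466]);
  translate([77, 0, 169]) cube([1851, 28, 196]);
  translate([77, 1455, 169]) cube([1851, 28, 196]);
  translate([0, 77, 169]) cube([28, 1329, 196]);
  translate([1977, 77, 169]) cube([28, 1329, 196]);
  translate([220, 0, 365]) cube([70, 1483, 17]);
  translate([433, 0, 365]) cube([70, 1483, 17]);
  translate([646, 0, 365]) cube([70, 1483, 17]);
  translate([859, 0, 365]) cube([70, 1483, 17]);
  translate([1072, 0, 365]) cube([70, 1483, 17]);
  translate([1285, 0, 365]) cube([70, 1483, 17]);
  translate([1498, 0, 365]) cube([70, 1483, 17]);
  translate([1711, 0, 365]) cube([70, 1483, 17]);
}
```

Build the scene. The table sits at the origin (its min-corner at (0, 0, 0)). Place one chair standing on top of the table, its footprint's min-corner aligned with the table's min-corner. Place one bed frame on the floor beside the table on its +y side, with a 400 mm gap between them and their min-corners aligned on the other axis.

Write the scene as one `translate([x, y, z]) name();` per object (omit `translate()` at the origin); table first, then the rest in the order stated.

table();
translate([0, 0, 762]) chair();
translate([0, 1120, 0]) bed_frame();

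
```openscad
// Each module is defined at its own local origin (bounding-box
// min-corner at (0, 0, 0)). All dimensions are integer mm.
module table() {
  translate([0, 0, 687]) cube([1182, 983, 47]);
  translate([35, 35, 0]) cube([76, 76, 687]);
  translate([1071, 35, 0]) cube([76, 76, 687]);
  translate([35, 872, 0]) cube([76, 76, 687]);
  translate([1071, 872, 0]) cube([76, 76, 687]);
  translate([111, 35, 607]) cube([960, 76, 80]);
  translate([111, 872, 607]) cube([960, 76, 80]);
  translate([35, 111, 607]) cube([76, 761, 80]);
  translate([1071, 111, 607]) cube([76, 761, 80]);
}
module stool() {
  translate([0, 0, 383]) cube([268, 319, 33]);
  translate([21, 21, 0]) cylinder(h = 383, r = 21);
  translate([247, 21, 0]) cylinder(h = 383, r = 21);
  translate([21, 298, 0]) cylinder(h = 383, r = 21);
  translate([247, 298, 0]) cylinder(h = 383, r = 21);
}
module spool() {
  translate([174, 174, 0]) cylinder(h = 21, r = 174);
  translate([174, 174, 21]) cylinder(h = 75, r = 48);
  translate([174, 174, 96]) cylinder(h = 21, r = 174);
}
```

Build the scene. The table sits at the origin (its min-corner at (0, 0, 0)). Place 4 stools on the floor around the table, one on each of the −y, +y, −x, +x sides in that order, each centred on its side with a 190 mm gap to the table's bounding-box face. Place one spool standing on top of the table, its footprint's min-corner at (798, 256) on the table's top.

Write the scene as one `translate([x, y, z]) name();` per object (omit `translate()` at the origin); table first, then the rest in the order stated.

table();
translate([457, -509, 0]) stool();
translate([457, 1173, 0]) stool();
translate([-458, 332, 0]) stool();
translate([1372, 332, 0]) stool();
translate([798, 256, 734]) spool();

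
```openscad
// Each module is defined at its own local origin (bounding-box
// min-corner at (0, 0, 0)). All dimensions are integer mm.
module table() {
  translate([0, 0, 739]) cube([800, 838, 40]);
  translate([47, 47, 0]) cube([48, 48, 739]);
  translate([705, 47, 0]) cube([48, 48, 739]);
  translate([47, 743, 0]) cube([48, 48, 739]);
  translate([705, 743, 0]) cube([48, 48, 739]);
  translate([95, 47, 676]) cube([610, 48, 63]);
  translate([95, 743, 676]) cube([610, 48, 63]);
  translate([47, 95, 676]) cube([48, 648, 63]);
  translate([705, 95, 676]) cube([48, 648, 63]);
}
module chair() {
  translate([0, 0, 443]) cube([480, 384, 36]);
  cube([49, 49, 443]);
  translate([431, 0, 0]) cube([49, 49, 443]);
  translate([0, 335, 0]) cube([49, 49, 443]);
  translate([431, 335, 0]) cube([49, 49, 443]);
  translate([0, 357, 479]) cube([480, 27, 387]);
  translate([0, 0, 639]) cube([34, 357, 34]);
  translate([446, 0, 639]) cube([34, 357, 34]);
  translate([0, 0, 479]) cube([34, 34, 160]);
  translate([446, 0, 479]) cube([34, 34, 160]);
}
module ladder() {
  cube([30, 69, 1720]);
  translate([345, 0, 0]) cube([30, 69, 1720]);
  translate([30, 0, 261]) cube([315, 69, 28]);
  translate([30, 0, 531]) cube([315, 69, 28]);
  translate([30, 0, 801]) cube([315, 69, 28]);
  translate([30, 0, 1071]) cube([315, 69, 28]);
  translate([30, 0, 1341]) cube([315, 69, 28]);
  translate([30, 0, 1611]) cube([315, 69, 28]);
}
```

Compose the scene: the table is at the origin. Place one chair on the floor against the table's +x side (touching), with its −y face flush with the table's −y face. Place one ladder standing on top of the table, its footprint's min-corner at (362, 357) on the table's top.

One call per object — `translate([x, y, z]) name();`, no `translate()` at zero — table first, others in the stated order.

table();
translate([800, 0, 0]) chair();
translate([362, 357, 779]) ladder();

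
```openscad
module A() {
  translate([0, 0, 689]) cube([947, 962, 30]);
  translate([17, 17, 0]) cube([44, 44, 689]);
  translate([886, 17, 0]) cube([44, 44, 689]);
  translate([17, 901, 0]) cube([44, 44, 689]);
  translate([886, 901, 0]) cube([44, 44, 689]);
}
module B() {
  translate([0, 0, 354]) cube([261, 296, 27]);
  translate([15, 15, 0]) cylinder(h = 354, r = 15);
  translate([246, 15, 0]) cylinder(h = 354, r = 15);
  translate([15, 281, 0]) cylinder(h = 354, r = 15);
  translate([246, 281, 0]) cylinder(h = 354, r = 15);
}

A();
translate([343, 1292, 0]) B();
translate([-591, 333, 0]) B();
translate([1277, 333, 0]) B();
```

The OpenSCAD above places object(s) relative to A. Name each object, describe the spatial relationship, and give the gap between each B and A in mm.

A is a table. B is a stool. Three stools sit around the table at the +y, −x, +x sides. The gap between each stool and the table is 330 mm.

Each stool's nearest face is 330 mm from the table's bounding box.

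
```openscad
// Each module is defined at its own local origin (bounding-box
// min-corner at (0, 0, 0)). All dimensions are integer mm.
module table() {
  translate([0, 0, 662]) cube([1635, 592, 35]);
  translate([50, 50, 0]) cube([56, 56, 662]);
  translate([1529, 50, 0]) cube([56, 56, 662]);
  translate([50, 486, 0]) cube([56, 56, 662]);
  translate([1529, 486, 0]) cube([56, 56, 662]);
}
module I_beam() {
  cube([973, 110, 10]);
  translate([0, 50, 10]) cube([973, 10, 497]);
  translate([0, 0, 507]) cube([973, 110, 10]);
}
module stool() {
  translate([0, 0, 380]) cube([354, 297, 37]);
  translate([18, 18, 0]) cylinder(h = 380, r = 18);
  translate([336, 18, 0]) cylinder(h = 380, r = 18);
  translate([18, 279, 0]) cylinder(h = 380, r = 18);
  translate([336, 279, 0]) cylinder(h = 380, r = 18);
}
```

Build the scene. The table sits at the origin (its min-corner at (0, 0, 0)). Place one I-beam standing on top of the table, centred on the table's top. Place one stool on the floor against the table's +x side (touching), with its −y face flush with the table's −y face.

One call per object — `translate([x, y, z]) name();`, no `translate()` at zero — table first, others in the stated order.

table();
translate([331, 241, 697]) I_beam();
translate([1635, 0, 0]) stool();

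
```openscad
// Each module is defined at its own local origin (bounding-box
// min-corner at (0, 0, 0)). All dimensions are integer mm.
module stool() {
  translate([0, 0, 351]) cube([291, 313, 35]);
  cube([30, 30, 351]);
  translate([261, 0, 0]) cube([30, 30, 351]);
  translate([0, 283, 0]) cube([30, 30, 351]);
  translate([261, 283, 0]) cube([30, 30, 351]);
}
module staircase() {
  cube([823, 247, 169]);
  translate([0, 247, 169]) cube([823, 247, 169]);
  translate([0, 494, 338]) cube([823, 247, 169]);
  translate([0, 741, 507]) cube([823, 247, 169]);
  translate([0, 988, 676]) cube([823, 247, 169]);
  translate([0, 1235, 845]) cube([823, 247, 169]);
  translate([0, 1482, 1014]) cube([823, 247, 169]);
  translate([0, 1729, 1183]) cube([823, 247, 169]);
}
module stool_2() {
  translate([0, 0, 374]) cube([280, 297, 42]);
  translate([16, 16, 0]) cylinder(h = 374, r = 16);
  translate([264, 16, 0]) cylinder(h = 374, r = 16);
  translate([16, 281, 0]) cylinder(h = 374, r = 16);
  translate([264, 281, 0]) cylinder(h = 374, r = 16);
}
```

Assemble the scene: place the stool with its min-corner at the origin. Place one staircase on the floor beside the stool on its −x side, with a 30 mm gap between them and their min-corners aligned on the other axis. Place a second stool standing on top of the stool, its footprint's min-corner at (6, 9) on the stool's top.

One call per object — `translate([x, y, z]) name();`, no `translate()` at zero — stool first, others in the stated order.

stool();
translate([-853, 0, 0]) staircase();
translate([6, 9, 386]) stool_2();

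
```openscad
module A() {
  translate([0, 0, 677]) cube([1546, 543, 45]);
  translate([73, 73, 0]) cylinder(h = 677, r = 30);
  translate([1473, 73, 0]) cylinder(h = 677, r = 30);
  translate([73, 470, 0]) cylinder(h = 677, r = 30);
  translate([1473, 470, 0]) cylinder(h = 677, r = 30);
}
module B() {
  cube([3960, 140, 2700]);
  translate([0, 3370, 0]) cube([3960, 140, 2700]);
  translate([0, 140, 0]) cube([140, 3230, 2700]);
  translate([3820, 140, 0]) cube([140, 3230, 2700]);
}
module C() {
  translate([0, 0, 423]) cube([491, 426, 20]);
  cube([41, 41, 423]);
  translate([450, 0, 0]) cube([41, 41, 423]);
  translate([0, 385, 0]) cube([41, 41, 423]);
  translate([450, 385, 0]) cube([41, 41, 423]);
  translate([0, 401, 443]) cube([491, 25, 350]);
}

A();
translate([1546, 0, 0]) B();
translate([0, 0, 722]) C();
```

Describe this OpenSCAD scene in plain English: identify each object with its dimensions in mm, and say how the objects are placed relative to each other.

A is a rectangular dining table. The top is 1546×543×45 mm with its upper surface at z = 722 mm. It stands on four round legs of 60 mm diameter, each leg's bounding box inset 43 mm from the nearest pair of top edges, running from the floor to the underside of the top.

B is the wall frame of a small rectangular building: four walls, each 2700 mm tall and 140 mm thick, enclosing a footprint 3960 mm (x) by 3510 mm (y) outside-to-outside, with no floor or roof. The front and back walls (the −y and +y sides) span the full width; the two side walls fit between them.

C is a chair: 491×426 mm seat, 20 mm thick, top at z = 443 mm, on four 41 mm square corner legs flush with the seat edges. A 25 mm thick backrest slab spans the full seat width, extending 350 mm above the seat top, its back face flush with the seat's +y edge.

The house frame is against the table's +x side, with their −y faces flush. The chair is on top of the table.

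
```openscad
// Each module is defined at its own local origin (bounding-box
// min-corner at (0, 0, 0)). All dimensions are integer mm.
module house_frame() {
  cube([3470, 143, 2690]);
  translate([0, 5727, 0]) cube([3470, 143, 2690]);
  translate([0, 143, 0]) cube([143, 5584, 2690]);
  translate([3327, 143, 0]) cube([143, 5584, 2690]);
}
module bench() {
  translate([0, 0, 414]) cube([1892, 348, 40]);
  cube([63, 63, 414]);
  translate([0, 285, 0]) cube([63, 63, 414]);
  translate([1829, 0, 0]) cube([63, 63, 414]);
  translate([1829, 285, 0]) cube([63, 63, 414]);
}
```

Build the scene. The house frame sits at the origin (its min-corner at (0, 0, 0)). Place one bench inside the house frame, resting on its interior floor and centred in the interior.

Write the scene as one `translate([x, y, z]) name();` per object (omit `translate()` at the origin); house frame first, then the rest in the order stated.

house_frame();
translate([789, 2761, 0]) bench();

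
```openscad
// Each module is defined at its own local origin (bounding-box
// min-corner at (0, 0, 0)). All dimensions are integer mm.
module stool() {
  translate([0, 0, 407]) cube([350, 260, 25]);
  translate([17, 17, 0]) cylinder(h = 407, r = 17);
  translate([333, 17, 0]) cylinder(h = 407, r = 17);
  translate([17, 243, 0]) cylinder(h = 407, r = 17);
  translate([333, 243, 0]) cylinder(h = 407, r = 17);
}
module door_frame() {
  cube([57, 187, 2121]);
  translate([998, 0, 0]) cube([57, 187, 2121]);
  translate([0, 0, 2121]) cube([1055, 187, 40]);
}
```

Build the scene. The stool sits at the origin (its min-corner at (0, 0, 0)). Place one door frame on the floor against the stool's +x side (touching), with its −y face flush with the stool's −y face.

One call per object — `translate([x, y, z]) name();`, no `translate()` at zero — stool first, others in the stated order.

stool();
translate([350, 0, 0]) door_frame();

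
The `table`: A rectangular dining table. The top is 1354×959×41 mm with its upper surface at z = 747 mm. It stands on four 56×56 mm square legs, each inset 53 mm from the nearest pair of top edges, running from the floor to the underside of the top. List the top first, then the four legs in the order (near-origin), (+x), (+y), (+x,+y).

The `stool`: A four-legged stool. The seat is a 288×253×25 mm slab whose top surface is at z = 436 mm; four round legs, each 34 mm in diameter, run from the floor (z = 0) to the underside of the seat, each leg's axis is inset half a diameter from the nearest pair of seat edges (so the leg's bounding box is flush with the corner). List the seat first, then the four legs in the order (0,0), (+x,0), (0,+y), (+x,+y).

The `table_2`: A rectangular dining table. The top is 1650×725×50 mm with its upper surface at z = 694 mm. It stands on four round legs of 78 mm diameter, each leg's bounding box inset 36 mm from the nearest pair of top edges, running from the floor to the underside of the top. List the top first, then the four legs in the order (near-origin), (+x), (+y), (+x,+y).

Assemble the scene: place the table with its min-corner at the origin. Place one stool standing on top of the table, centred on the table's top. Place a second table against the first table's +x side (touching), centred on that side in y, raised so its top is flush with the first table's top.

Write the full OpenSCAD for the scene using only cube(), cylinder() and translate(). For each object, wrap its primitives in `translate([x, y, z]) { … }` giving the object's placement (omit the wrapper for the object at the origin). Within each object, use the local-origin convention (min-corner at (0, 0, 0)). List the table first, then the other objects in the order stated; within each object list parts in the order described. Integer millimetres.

translate([0, 0, 706]) cube([1354, 959, 41]);
translate([53, 53, 0]) cube([56, 56, 706]);
translate([1245, 53, 0]) cube([56, 56, 706]);
translate([53, 850, 0]) cube([56, 56, 706]);
translate([1245, 850, 0]) cube([56, 56, 706]);
translate([533, 353, 747]) {
  translate([0, 0, 411]) cube([288, 253, 25]);
  translate([17, 17, 0]) cylinder(h = 411, r = 17);
  translate([271, 17, 0]) cylinder(h = 411, r = 17);
  translate([17, 236, 0]) cylinder(h = 411, r = 17);
  translate([271, 236, 0]) cylinder(h = 411, r = 17);
}
translate([1354, 117, 53]) {
  translate([0, 0, 644]) cube([1650, 725, 50]);
  translate([75, 75, 0]) cylinder(h = 644, r = 39);
  translate([1575, 75, 0]) cylinder(h = 644, r = 39);
  translate([75, 650, 0]) cylinder(h = 644, r = 39);
  translate([1575, 650, 0]) cylinder(h = 644, r = 39);
}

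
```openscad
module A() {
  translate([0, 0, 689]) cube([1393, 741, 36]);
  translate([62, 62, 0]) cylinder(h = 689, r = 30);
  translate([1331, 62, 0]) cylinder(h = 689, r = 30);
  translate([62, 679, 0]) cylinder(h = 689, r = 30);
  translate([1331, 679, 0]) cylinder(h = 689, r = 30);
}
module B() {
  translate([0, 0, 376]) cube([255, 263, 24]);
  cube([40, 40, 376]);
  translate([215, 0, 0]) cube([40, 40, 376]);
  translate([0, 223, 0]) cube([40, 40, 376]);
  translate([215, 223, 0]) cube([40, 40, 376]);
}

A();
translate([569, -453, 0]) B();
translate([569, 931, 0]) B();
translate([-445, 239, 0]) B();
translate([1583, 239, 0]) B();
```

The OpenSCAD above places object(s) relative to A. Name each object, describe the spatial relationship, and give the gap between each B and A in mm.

A is a table. B is a stool. Four stools sit around the table at the −y, +y, −x, +x sides. The gap between each stool and the table is 190 mm.

Each stool's nearest face is 190 mm from the table's bounding box.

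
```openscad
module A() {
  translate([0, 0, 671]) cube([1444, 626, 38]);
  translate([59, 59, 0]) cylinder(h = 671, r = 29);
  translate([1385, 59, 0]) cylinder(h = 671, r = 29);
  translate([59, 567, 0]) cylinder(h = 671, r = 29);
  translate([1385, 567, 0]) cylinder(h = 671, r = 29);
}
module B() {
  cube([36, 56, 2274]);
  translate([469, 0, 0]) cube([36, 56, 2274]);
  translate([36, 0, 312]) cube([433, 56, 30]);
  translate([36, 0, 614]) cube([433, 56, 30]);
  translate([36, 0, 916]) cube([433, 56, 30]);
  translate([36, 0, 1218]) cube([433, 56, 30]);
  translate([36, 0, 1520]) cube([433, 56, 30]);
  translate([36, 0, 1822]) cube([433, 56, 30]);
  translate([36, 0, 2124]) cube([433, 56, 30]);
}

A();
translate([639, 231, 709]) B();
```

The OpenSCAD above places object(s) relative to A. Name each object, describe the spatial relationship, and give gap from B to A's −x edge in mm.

The ladder's min-x is at 639; the table's min-x is 0; gap = 639 mm.

A is a table. B is a ladder. The ladder is on top of the table. The gap from the ladder to the table's −x edge is 639 mm.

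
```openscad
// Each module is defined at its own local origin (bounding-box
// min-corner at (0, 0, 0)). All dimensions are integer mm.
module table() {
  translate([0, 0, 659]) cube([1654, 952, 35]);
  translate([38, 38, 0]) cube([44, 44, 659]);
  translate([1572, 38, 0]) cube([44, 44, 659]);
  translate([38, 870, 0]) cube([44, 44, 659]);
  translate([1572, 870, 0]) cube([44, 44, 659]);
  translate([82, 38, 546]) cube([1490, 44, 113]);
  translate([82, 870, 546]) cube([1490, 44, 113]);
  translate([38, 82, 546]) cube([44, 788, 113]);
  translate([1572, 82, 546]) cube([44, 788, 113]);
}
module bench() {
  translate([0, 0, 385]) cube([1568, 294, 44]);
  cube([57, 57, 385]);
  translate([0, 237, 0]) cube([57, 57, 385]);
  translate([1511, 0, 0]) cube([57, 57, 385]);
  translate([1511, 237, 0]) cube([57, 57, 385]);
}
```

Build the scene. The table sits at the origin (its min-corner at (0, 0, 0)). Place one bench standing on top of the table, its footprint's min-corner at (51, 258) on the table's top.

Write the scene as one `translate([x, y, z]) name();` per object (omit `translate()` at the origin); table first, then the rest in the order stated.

table();
translate([51, 258, 694]) bench();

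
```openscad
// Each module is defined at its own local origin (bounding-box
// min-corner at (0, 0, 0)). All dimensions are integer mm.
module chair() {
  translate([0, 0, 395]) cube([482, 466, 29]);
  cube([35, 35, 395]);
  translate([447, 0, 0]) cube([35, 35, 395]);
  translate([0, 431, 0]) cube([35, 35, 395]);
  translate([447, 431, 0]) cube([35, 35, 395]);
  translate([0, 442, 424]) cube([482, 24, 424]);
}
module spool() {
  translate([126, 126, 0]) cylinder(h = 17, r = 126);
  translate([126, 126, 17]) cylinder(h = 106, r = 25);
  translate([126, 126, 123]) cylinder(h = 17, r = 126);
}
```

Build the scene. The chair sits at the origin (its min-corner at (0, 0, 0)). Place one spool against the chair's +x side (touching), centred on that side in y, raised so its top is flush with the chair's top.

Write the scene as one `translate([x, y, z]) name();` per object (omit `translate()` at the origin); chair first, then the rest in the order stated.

chair();
translate([482, 107, 708]) spool();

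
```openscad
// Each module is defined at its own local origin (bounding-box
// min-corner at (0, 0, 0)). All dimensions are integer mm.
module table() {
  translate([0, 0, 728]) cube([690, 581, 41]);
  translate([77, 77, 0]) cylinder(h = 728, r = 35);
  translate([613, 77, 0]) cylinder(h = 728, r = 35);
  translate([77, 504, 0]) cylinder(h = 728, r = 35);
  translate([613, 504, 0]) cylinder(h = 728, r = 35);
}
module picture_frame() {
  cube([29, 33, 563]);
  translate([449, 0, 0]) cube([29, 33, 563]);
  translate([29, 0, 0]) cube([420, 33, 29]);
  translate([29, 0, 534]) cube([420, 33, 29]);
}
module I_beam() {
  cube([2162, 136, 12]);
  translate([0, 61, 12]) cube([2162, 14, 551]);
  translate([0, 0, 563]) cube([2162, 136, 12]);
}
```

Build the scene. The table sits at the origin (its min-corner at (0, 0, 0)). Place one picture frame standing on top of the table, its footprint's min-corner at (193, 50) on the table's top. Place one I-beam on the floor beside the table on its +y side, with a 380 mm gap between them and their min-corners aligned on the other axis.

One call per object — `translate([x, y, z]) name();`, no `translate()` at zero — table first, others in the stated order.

table();
translate([193, 50, 769]) picture_frame();
translate([0, 961, 0]) I_beam();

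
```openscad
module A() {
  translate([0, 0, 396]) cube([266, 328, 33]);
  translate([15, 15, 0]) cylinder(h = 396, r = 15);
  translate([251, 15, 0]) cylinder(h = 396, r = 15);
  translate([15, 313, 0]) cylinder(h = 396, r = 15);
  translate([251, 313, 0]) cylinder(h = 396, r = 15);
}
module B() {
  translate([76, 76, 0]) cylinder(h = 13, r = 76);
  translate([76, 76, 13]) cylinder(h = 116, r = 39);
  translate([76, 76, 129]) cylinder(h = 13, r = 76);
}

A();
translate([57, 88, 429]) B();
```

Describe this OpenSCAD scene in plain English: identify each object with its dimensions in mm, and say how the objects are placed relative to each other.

A is a simple wooden stool: a rectangular seat 266 mm (x) by 328 mm (y), 33 mm thick, top face at z = 429 mm, on four round legs, each 30 mm in diameter. The legs rest on z = 0, each leg's axis is inset half a diameter from the nearest pair of seat edges (so the leg's bounding box is flush with the corner).

B is a spool: two coaxial disc flanges of radius 76 mm and thickness 13 mm, joined by a core cylinder of radius 39 mm and height 116 mm. The lower flange rests on z = 0 and the three cylinders share a vertical axis.

The spool is on top of the stool, centred.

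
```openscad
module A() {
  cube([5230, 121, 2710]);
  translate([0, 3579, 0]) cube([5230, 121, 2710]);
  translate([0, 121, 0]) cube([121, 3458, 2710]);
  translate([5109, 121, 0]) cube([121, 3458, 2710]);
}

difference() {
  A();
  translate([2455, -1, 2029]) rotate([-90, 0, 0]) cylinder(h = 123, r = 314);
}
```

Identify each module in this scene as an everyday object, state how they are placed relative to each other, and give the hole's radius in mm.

A is a house frame. The house frame has a circular hole through its front wall. The hole's radius is 314 mm.

The subtracted cylinder has r = 314 mm.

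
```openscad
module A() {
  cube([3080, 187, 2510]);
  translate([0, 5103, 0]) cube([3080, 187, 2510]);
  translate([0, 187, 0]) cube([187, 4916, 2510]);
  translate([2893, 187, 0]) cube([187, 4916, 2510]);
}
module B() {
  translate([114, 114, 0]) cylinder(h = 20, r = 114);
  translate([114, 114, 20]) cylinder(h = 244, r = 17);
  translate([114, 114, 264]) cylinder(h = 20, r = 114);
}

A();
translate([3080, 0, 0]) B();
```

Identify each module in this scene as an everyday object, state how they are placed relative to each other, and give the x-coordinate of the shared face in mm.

The house frame's +x face and the spool's −x face are both at x = 3080 mm.

A is a house frame. B is a spool. The spool is against the house frame's +x side, with their −y faces flush. The x-coordinate of the shared face is 3080 mm.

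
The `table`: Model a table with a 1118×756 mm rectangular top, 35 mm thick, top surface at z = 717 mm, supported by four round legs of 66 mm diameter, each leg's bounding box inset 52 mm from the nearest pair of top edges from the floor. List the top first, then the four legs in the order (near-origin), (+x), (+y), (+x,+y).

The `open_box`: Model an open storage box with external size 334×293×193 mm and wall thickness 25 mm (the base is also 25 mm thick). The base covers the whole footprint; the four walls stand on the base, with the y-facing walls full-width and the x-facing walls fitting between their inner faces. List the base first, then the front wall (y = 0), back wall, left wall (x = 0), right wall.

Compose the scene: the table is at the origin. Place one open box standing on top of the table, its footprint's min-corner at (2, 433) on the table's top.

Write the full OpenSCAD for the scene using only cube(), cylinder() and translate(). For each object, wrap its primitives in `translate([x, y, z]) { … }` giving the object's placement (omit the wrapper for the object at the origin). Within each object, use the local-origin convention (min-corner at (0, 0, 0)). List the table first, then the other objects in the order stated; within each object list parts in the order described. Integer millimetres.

translate([0, 0, 682]) cube([1118, 756, 35]);
translate([85, 85, 0]) cylinder(h = 682, r = 33);
translate([1033, 85, 0]) cylinder(h = 682, r = 33);
translate([85, 671, 0]) cylinder(h = 682, r = 33);
translate([1033, 671, 0]) cylinder(h = 682, r = 33);
translate([2, 433, 717]) {
  cube([334, 293, 25]);
  translate([0, 0, 25]) cube([334, 25, 168]);
  translate([0, 268, 25]) cube([334, 25, 168]);
  translate([0, 25, 25]) cube([25, 243, 168]);
  translate([309, 25, 25]) cube([25, 243, 168]);
}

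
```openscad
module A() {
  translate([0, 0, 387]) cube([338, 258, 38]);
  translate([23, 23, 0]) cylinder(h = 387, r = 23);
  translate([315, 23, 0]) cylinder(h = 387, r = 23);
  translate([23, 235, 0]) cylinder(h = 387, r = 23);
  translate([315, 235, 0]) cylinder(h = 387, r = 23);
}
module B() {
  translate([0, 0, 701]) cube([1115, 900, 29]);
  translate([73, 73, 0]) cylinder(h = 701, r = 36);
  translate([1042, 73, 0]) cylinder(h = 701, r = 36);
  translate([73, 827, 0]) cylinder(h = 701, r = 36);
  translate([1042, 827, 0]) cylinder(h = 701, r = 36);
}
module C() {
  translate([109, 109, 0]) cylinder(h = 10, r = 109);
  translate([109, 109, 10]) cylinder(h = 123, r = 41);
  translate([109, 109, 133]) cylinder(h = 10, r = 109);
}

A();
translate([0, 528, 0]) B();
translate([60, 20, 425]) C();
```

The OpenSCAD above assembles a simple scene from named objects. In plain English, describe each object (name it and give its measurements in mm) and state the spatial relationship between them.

A is a four-legged stool. The seat is 338×258 mm, 38 mm thick, top at z = 425 mm. It stands on four round legs, each 46 mm in diameter, from z = 0 to the seat underside, each leg's axis is inset half a diameter from the nearest pair of seat edges (so the leg's bounding box is flush with the corner).

B is a rectangular dining table. The top is 1115×900×29 mm with its upper surface at z = 730 mm. It stands on four round legs of 72 mm diameter, each leg's bounding box inset 37 mm from the nearest pair of top edges, running from the floor to the underside of the top.

C is a spool: two coaxial disc flanges of radius 109 mm and thickness 10 mm, joined by a core cylinder of radius 41 mm and height 123 mm. The lower flange rests on z = 0 and the three cylinders share a vertical axis.

The table is on the floor beside the stool on its +y side. The spool is on top of the stool, centred.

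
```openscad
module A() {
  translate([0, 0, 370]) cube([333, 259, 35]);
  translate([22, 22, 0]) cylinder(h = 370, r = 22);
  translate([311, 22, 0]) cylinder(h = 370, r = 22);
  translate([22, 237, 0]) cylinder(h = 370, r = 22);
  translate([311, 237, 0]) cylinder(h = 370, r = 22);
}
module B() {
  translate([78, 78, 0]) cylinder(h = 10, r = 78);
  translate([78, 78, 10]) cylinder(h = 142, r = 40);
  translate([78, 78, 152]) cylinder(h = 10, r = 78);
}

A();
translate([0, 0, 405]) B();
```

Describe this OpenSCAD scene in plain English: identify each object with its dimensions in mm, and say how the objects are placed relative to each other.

A is a four-legged stool. The seat is a 333×259×35 mm slab whose top surface is at z = 405 mm; four round legs, each 44 mm in diameter, run from the floor (z = 0) to the underside of the seat, each leg's axis is inset half a diameter from the nearest pair of seat edges (so the leg's bounding box is flush with the corner).

B is a spool: two coaxial disc flanges of radius 78 mm and thickness 10 mm, joined by a core cylinder of radius 40 mm and height 142 mm. The lower flange rests on z = 0 and the three cylinders share a vertical axis.

The spool is on top of the stool.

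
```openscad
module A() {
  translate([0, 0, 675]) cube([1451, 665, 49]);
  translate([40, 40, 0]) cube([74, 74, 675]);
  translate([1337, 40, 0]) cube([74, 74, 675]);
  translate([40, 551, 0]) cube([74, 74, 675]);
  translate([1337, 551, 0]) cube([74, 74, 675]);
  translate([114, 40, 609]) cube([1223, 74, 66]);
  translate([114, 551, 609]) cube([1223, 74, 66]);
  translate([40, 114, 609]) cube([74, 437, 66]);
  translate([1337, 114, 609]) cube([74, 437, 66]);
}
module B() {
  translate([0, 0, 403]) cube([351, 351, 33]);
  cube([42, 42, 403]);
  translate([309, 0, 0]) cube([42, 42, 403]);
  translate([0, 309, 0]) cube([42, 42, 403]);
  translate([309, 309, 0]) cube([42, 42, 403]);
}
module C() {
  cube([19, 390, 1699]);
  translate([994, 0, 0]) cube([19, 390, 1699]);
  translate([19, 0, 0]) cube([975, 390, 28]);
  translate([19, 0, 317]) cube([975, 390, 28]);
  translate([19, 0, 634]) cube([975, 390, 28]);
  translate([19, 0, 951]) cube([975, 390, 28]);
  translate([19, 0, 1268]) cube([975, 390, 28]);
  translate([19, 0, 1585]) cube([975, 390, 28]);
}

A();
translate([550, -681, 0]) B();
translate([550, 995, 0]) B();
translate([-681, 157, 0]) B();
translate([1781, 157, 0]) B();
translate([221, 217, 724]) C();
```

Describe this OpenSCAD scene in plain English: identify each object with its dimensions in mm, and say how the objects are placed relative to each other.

A is a table: top 1451 mm (x) × 665 mm (y), 49 mm thick, upper face at z = 724 mm, on four 74×74 mm square legs, each inset 40 mm from the nearest pair of top edges, running from z = 0 to the bottom of the top. Four apron rails, 74 mm thick and 66 mm tall, run between adjacent legs with their top edges flush with the underside of the top and their outer faces flush with the legs' outer faces.

B is a four-legged stool. The seat is 351×351 mm, 33 mm thick, top at z = 436 mm. It stands on four square legs, each 42×42 mm in cross-section, from z = 0 to the seat underside, each flush with a corner of the seat.

C is a bookshelf 1013 mm wide overall, 390 mm deep and 1699 mm tall. The two sides are 19 mm thick vertical panels. 6 horizontal shelves of 28 mm thickness span between the inner faces of the sides; the lowest shelf sits on the floor and shelves are stacked with a clear vertical gap of 289 mm between each pair.

Four stools sit around the table at the −y, +y, −x, +x sides. The bookshelf is on top of the table.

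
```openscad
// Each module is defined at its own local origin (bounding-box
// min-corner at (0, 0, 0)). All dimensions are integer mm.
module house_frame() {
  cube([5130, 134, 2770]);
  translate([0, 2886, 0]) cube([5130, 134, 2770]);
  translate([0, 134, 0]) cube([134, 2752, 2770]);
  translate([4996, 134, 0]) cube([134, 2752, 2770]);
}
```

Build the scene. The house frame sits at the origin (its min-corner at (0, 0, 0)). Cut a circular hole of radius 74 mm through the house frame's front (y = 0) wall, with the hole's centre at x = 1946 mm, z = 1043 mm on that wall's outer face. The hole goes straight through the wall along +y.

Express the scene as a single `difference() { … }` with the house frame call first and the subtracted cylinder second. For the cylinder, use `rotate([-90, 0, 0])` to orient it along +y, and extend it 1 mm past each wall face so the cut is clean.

difference() {
  house_frame();
  translate([1946, -1, 1043]) rotate([-90, 0, 0]) cylinder(h = 136, r = 74);
}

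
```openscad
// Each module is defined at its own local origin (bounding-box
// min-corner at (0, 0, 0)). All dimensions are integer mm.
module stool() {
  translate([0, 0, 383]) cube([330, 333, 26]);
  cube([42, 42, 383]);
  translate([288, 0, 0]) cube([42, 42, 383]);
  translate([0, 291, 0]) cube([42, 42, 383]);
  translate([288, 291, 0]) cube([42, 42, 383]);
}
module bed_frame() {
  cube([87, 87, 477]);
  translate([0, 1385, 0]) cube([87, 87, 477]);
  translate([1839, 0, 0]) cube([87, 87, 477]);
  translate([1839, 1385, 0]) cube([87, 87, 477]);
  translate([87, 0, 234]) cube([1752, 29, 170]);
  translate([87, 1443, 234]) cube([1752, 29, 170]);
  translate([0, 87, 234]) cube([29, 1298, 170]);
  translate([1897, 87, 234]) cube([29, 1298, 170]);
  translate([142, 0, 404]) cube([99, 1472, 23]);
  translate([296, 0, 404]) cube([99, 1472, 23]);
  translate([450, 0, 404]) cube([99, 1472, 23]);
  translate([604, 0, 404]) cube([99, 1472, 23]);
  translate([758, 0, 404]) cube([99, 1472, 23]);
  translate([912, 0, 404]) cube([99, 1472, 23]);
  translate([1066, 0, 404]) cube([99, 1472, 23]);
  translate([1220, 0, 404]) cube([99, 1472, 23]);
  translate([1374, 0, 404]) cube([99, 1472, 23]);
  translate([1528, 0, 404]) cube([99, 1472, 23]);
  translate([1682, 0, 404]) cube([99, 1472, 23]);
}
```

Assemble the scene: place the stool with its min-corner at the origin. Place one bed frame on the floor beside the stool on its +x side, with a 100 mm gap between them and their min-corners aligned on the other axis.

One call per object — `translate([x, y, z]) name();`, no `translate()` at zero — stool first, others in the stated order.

stool();
translate([430, 0, 0]) bed_frame();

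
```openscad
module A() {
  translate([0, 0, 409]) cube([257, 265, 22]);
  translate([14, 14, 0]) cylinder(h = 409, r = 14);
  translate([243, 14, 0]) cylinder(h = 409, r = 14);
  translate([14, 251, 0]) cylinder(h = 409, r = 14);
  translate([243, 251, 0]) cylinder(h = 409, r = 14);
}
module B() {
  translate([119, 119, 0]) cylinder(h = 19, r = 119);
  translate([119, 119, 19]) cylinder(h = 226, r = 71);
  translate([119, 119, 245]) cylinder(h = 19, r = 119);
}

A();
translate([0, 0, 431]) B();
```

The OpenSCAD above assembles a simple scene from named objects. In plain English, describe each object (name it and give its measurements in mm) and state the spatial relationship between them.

A is a simple wooden stool: a rectangular seat 257 mm (x) by 265 mm (y), 22 mm thick, top face at z = 431 mm, on four round legs, each 28 mm in diameter. The legs rest on z = 0, each leg's axis is inset half a diameter from the nearest pair of seat edges (so the leg's bounding box is flush with the corner).

B is a spool: two coaxial disc flanges of radius 119 mm and thickness 19 mm, joined by a core cylinder of radius 71 mm and height 226 mm. The lower flange rests on z = 0 and the three cylinders share a vertical axis.

The spool is on top of the stool.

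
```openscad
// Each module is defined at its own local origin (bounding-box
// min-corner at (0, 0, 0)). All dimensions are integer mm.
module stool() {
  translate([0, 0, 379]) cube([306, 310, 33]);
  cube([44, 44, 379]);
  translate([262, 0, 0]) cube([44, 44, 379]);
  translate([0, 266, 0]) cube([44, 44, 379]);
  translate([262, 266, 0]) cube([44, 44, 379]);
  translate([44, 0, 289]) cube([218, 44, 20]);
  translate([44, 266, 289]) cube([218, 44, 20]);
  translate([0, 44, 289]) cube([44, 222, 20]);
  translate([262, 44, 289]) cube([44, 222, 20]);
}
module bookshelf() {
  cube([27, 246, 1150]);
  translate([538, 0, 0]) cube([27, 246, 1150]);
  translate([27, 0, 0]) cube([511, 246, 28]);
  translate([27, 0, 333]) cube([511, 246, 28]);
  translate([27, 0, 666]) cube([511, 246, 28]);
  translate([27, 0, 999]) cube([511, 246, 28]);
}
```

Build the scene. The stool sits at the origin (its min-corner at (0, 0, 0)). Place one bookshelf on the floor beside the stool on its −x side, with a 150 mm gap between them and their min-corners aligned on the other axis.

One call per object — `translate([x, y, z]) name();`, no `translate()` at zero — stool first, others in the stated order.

stool();
translate([-715, 0, 0]) bookshelf();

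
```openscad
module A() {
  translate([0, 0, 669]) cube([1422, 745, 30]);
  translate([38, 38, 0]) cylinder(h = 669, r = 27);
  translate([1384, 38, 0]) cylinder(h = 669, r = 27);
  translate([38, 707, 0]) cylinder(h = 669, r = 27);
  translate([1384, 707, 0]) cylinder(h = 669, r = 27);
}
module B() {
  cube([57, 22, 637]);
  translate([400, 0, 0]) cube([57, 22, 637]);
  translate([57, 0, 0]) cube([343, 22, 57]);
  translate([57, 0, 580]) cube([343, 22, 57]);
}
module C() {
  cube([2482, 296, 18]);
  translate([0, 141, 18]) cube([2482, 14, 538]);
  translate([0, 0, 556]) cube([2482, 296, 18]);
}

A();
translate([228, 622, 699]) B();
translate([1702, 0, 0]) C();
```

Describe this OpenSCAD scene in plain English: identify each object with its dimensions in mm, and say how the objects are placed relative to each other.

A is a table: top 1422 mm (x) × 745 mm (y), 30 mm thick, upper face at z = 699 mm, on four round legs of 54 mm diameter, each leg's bounding box inset 11 mm from the nearest pair of top edges, running from z = 0 to the bottom of the top.

B is a picture frame with a 343×523 mm rectangular opening (x by z) and a uniform 57 mm border on every side. Frame depth is 22 mm along y. It is built from two vertical stiles running the full outside height and two horizontal rails spanning the gap between the stiles.

C is an I-beam lying along x, 2482 mm long. Overall section height 574 mm. Two flanges 296 mm wide (y) and 18 mm thick, one on the floor and one at the top; a web 14 mm thick runs between them, centred on the flange width.

The picture frame is on top of the table. The I-beam is on the floor beside the table on its +x side.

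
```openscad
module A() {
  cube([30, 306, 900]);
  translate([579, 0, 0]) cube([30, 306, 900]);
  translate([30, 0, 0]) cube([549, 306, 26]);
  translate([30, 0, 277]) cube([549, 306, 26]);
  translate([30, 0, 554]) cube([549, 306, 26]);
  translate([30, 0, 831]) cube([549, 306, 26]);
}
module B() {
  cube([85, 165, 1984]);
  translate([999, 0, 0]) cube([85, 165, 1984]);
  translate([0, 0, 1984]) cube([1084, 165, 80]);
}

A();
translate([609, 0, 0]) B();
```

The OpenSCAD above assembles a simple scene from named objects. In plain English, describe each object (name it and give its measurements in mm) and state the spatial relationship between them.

A is an open bookshelf. Two side panels, each 30 mm thick, 306 mm deep and 900 mm tall, stand 609 mm apart (outside-to-outside). Between them sit 4 shelves, each 26 mm thick and 306 mm deep, spanning the full gap between the sides. The bottom shelf rests on the floor (its underside at z = 0) and the clear gap between one shelf's top and the next shelf's underside is 251 mm.

B is a rectangular door frame: two vertical jambs of 85×165 mm section, 1984 mm tall, with a clear opening 914 mm wide between their inner faces. A header 80 mm tall and 165 mm deep lies on top of the jambs and spans the full outside width.

The door frame is against the bookshelf's +x side, with their −y faces flush.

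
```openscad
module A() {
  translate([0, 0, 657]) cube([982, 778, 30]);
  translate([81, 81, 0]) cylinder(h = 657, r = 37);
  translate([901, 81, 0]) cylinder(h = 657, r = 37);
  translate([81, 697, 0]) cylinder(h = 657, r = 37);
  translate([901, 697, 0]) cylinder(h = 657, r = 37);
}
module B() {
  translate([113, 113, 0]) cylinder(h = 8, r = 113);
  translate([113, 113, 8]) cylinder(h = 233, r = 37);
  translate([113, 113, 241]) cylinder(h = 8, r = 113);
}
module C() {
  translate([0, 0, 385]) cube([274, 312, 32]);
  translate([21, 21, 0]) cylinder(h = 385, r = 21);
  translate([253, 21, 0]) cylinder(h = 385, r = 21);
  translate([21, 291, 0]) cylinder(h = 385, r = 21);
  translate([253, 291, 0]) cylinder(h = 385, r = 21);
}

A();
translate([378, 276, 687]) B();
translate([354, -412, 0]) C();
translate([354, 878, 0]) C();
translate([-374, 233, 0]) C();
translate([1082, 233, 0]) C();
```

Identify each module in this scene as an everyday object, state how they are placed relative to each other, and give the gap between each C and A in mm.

A is a table. B is a spool. C is a stool. The spool is on top of the table, centred. Four stools sit around the table at the −y, +y, −x, +x sides. The gap between each stool and the table is 100 mm.

Each stool's nearest face is 100 mm from the table's bounding box.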